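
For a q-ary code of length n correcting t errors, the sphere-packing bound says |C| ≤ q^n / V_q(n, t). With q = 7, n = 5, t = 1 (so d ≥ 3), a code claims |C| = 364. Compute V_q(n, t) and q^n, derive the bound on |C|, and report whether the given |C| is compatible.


V_q(n, t) = 31, q^n = 16807, Hamming bound = 542, |C| = 364 ≤ bound (satisfied).

Step 1: Compute V_q(n, t) = Σ_{j=0}^1 C(n, j) (q−1)^j.
  j = 0: C(5,0)·(6)^0 = 1·1 = 1.
  j = 1: C(5,1)·(6)^1 = 5·6 = 30.
  V_q(n, t) = 1 + 30 = 31.
Step 2: q^n = 7^5 = 16807.
Step 3: Hamming bound ⌊q^n / V_q(n,t)⌋ = ⌊16807/31⌋ = 542.
Step 4: Compare |C| = 364 to 542: satisfied.
The claimed |C| lies below the Hamming bound.


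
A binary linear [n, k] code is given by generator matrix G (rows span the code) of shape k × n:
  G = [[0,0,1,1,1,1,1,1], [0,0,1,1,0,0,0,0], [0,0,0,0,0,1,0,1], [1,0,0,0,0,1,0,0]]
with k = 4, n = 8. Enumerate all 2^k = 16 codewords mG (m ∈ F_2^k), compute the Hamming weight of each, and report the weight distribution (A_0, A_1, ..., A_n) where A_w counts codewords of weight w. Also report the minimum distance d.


Weight distribution: A_0 = 1, A_2 = 5, A_4 = 7, A_6 = 3. Minimum distance d = 2.

Enumerate all 2^4 = 16 messages m ∈ F_2^4.
For each, compute codeword c = mG in F_2^8, then tally its weight.
  m = 0000 → c = 00000000, weight = 0.
  m = 1000 → c = 00111111, weight = 6.
  m = 0100 → c = 00110000, weight = 2.
  m = 1100 → c = 00001111, weight = 4.
  m = 0010 → c = 00000101, weight = 2.
  m = 1010 → c = 00111010, weight = 4.
  m = 0110 → c = 00110101, weight = 4.
  m = 1110 → c = 00001010, weight = 2.
  m = 0001 → c = 10000100, weight = 2.
  m = 1001 → c = 10111011, weight = 6.
  m = 0101 → c = 10110100, weight = 4.
  m = 1101 → c = 10001011, weight = 4.
  m = 0011 → c = 10000001, weight = 2.
  m = 1011 → c = 10111110, weight = 6.
  m = 0111 → c = 10110001, weight = 4.
  m = 1111 → c = 10001110, weight = 4.
Tally weights:
  weight 0: 1 codewords.
  weight 2: 5 codewords.
  weight 4: 7 codewords.
  weight 6: 3 codewords.
Minimum distance d = smallest w > 0 with A_w > 0 = 2.
Sanity: Σ A_w = 16 = 2^4 = 16 ✓.


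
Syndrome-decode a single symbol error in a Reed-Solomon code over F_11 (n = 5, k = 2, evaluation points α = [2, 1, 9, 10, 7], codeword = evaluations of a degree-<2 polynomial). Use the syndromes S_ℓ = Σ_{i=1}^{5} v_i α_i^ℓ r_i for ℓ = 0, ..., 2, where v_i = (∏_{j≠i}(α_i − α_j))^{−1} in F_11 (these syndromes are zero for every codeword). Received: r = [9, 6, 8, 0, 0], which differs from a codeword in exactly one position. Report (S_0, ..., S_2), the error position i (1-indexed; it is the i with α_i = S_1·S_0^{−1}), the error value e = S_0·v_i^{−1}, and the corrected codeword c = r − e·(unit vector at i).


S = (5, 2, 3), error at position 5, error magnitude e = 9, c = [9, 6, 8, 0, 2].

Step 1: column multipliers v_i = (∏_{j≠i}(α_i − α_j))^{−1} mod 11.
  i = 1 (α = 2): (2−1)(2−9)(2−10)(2−7) = 1·(−7)·(−8)·(−5) = −280 ≡ 6, so v_1 = 6^{−1} = 2 (mod 11).
  i = 2 (α = 1): (1−2)(1−9)(1−10)(1−7) = (−1)·(−8)·(−9)·(−6) = 432 ≡ 3, so v_2 = 3^{−1} = 4 (mod 11).
  i = 3 (α = 9): (9−2)(9−1)(9−10)(9−7) = 7·8·(−1)·2 = −112 ≡ 9, so v_3 = 9^{−1} = 5 (mod 11).
  i = 4 (α = 10): (10−2)(10−1)(10−9)(10−7) = 8·9·1·3 = 216 ≡ 7, so v_4 = 7^{−1} = 8 (mod 11).
  i = 5 (α = 7): (7−2)(7−1)(7−9)(7−10) = 5·6·(−2)·(−3) = 180 ≡ 4, so v_5 = 4^{−1} = 3 (mod 11).
  v = [2, 4, 5, 8, 3].
Step 2: syndromes of r = [9, 6, 8, 0, 0] (all sums mod 11).
  S_0 = Σ v_i r_i = 2·9 + 4·6 + 5·8 + 8·0 + 3·0 = 82 ≡ 5.
  S_1 = Σ v_i α_i r_i = 2·2·9 + 4·1·6 + 5·9·8 + 8·10·0 + 3·7·0 = 420 ≡ 2.
  α_i^2 mod 11 = [4, 1, 4, 1, 5].
  S_2 = Σ v_i α_i^2 r_i = 2·4·9 + 4·1·6 + 5·4·8 + 8·1·0 + 3·5·0 = 256 ≡ 3.
  S = (5, 2, 3) ≠ 0, so r is not a codeword (an error is present).
Step 3: locate the error. For a single error e at position i, S_ℓ = v_i·e·α_i^ℓ, so α_err = S_1/S_0.
  S_0^{−1} = 5^{−1} = 9 (mod 11), so α_err = 2·9 = 18 ≡ 7 = α_5. Error position i = 5.
  Consistency check: S_2/S_1 = 3·6 = 18 ≡ 7 = α_err ✓ (single-error assumption holds).
Step 4: error magnitude e = S_0/v_5 = S_0·∏_{j≠5}(α_5 − α_j) = 5·4 = 20 ≡ 9 (mod 11).
Step 5: correct position 5: c_5 = r_5 − e = 0 − 9 ≡ 2 (mod 11). Hence c = [9, 6, 8, 0, 2].
  Check: interpolating c through the α_i gives m(x) = 3 + 3·x (degree < 2) with m(α_i) = c_i for every i, so c is indeed a codeword.


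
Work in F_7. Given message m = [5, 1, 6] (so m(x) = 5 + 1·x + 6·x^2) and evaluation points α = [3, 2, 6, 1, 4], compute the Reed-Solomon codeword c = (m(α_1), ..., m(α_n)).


c = [6, 3, 3, 5, 0]

Message polynomial: m(x) = 5 + 1·x + 6·x^2 (mod 7).
For each evaluation point α_i, compute m(α_i) mod 7:
  α_1 = 3: Horner steps 6 → 5 → 6, so m(3) = 6.
  α_2 = 2: Horner steps 6 → 6 → 3, so m(2) = 3.
  α_3 = 6: Horner steps 6 → 2 → 3, so m(6) = 3.
  α_4 = 1: Horner steps 6 → 0 → 5, so m(1) = 5.
  α_5 = 4: Horner steps 6 → 4 → 0, so m(4) = 0.
Codeword c = [6, 3, 3, 5, 0] ∈ F_7^5.


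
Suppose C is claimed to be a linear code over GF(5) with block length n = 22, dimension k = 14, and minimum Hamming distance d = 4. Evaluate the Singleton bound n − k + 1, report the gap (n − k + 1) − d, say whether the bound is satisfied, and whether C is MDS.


Singleton RHS = n − k + 1 = 9, slack = 5, bound satisfied, not MDS.

Singleton bound: d ≤ n − k + 1.
Here n = 22, k = 14, so n − k + 1 = 9.
Given d = 4, check d ≤ 9: YES.
Slack = (n − k + 1) − d = 5.
The code is NOT MDS (slack = 5 > 0).
Description: the claimed parameters are [22, 14, 4]_5; such a code would be non-MDS.


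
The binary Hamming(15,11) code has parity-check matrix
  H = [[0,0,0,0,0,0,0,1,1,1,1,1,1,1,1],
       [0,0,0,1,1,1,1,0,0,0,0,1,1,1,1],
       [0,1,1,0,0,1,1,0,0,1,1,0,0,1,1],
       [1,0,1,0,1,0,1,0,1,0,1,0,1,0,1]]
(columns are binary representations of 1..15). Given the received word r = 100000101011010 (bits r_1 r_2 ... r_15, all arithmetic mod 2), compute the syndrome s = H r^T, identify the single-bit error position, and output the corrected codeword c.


s = (0, 1, 1, 0)^T, error position = 6, corrected codeword c = 100001101011010

Compute s = H r^T mod 2 one row at a time:
  s_1 = 0 + 1 + 0 + 1 + 1 + 0 + 1 + 0 = 4 ≡ 0 (mod 2).
  s_2 = 0 + 0 + 0 + 1 + 1 + 0 + 1 + 0 = 3 ≡ 1 (mod 2).
  s_3 = 0 + 0 + 0 + 1 + 0 + 1 + 1 + 0 = 3 ≡ 1 (mod 2).
  s_4 = 1 + 0 + 0 + 1 + 1 + 1 + 0 + 0 = 4 ≡ 0 (mod 2).
s = (0, 1, 1, 0)^T — this equals column 6 of H (binary 0110), so error is at position 6.
Correct: flip bit 6 of r = 100000101011010 to get c = 100001101011010.


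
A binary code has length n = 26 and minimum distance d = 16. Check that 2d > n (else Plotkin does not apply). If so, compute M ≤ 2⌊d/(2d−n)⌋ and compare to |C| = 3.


Plotkin bound M ≤ 4; given |C| = 3 ≤ bound (satisfied).

Check applicability: 2d = 32, n = 26.
2d − n = 6 > 0, so Plotkin applies.
Compute d/(2d−n) = 16/6 ≈ 2.6667.
⌊d/(2d−n)⌋ = 2.
Plotkin bound: M ≤ 2·2 = 4.
Given |C| = 3, check: satisfied.
This |C| is below the Plotkin bound.


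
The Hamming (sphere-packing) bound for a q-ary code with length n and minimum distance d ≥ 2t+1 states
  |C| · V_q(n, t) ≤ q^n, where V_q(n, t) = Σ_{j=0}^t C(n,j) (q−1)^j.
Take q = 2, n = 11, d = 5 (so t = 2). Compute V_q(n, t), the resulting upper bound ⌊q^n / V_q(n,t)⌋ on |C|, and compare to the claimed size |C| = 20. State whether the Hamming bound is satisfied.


V_q(n, t) = 67, q^n = 2048, Hamming bound = 30, |C| = 20 ≤ bound (satisfied).

Step 1: Compute V_q(n, t) = Σ_{j=0}^2 C(n, j) (q−1)^j.
  j = 0: C(11,0)·(1)^0 = 1·1 = 1.
  j = 1: C(11,1)·(1)^1 = 11·1 = 11.
  j = 2: C(11,2)·(1)^2 = 55·1 = 55.
  V_q(n, t) = 1 + 11 + 55 = 67.
Step 2: q^n = 2^11 = 2048.
Step 3: Hamming bound ⌊q^n / V_q(n,t)⌋ = ⌊2048/67⌋ = 30.
Step 4: Compare |C| = 20 to 30: satisfied.
The claimed |C| lies below the Hamming bound.


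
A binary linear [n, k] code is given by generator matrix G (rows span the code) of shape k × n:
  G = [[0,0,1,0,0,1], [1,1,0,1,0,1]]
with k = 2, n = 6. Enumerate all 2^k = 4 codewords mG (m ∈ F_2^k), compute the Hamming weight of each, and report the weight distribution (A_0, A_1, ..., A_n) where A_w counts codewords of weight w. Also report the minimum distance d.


Weight distribution: A_0 = 1, A_2 = 1, A_4 = 2. Minimum distance d = 2.

Enumerate all 2^2 = 4 messages m ∈ F_2^2.
For each, compute codeword c = mG in F_2^6, then tally its weight.
  m = 00 → c = 000000, weight = 0.
  m = 10 → c = 001001, weight = 2.
  m = 01 → c = 110101, weight = 4.
  m = 11 → c = 111100, weight = 4.
Tally weights:
  weight 0: 1 codewords.
  weight 2: 1 codewords.
  weight 4: 2 codewords.
Minimum distance d = smallest w > 0 with A_w > 0 = 2.
Sanity: Σ A_w = 4 = 2^2 = 4 ✓.


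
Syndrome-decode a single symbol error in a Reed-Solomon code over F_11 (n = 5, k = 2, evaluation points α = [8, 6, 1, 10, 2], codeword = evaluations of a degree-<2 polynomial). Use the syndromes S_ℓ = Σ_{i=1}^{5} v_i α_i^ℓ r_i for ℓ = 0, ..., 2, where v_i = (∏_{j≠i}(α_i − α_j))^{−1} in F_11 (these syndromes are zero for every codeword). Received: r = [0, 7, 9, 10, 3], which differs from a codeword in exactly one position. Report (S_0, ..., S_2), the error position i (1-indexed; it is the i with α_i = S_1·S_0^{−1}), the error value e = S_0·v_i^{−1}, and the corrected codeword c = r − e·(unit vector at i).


S = (1, 6, 3), error at position 2, error magnitude e = 6, c = [0, 1, 9, 10, 3].

Step 1: column multipliers v_i = (∏_{j≠i}(α_i − α_j))^{−1} mod 11.
  i = 1 (α = 8): (8−6)(8−1)(8−10)(8−2) = 2·7·(−2)·6 = −168 ≡ 8, so v_1 = 8^{−1} = 7 (mod 11).
  i = 2 (α = 6): (6−8)(6−1)(6−10)(6−2) = (−2)·5·(−4)·4 = 160 ≡ 6, so v_2 = 6^{−1} = 2 (mod 11).
  i = 3 (α = 1): (1−8)(1−6)(1−10)(1−2) = (−7)·(−5)·(−9)·(−1) = 315 ≡ 7, so v_3 = 7^{−1} = 8 (mod 11).
  i = 4 (α = 10): (10−8)(10−6)(10−1)(10−2) = 2·4·9·8 = 576 ≡ 4, so v_4 = 4^{−1} = 3 (mod 11).
  i = 5 (α = 2): (2−8)(2−6)(2−1)(2−10) = (−6)·(−4)·1·(−8) = −192 ≡ 6, so v_5 = 6^{−1} = 2 (mod 11).
  v = [7, 2, 8, 3, 2].
Step 2: syndromes of r = [0, 7, 9, 10, 3] (all sums mod 11).
  S_0 = Σ v_i r_i = 7·0 + 2·7 + 8·9 + 3·10 + 2·3 = 122 ≡ 1.
  S_1 = Σ v_i α_i r_i = 7·8·0 + 2·6·7 + 8·1·9 + 3·10·10 + 2·2·3 = 468 ≡ 6.
  α_i^2 mod 11 = [9, 3, 1, 1, 4].
  S_2 = Σ v_i α_i^2 r_i = 7·9·0 + 2·3·7 + 8·1·9 + 3·1·10 + 2·4·3 = 168 ≡ 3.
  S = (1, 6, 3) ≠ 0, so r is not a codeword (an error is present).
Step 3: locate the error. For a single error e at position i, S_ℓ = v_i·e·α_i^ℓ, so α_err = S_1/S_0.
  S_0^{−1} = 1^{−1} = 1 (mod 11), so α_err = 6·1 = 6 ≡ 6 = α_2. Error position i = 2.
  Consistency check: S_2/S_1 = 3·2 = 6 ≡ 6 = α_err ✓ (single-error assumption holds).
Step 4: error magnitude e = S_0/v_2 = S_0·∏_{j≠2}(α_2 − α_j) = 1·6 = 6 ≡ 6 (mod 11).
Step 5: correct position 2: c_2 = r_2 − e = 7 − 6 ≡ 1 (mod 11). Hence c = [0, 1, 9, 10, 3].
  Check: interpolating c through the α_i gives m(x) = 4 + 5·x (degree < 2) with m(α_i) = c_i for every i, so c is indeed a codeword.


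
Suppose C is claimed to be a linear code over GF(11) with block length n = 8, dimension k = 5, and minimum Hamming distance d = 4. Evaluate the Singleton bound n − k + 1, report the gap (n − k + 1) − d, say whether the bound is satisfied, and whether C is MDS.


Singleton RHS = n − k + 1 = 4, slack = 0, bound satisfied, MDS.

Singleton bound: d ≤ n − k + 1.
Here n = 8, k = 5, so n − k + 1 = 4.
Given d = 4, check d ≤ 4: YES.
Slack = (n − k + 1) − d = 0.
The code is MDS (slack = 0).
Description: the claimed parameters are [8, 5, 4]_11; such a code would be MDS (meets Singleton bound).


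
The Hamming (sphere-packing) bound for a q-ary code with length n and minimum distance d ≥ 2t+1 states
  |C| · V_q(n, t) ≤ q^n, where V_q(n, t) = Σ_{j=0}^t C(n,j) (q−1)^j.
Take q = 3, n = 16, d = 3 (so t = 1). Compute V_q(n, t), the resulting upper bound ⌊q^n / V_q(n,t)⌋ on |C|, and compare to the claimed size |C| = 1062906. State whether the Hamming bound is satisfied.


V_q(n, t) = 33, q^n = 43046721, Hamming bound = 1304446, |C| = 1062906 ≤ bound (satisfied).

Step 1: Compute V_q(n, t) = Σ_{j=0}^1 C(n, j) (q−1)^j.
  j = 0: C(16,0)·(2)^0 = 1·1 = 1.
  j = 1: C(16,1)·(2)^1 = 16·2 = 32.
  V_q(n, t) = 1 + 32 = 33.
Step 2: q^n = 3^16 = 43046721.
Step 3: Hamming bound ⌊q^n / V_q(n,t)⌋ = ⌊43046721/33⌋ = 1304446.
Step 4: Compare |C| = 1062906 to 1304446: satisfied.
The claimed |C| lies below the Hamming bound.


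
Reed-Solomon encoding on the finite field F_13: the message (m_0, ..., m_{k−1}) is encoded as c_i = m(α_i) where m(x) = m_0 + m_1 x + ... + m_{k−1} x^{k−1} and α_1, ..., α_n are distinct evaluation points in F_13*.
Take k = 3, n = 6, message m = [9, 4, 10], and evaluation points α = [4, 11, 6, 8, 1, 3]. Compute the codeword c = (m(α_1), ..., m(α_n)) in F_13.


c = [3, 2, 3, 5, 10, 7]

Message polynomial: m(x) = 9 + 4·x + 10·x^2 (mod 13).
For each evaluation point α_i, compute m(α_i) mod 13:
  α_1 = 4: Horner steps 10 → 5 → 3, so m(4) = 3.
  α_2 = 11: Horner steps 10 → 10 → 2, so m(11) = 2.
  α_3 = 6: Horner steps 10 → 12 → 3, so m(6) = 3.
  α_4 = 8: Horner steps 10 → 6 → 5, so m(8) = 5.
  α_5 = 1: Horner steps 10 → 1 → 10, so m(1) = 10.
  α_6 = 3: Horner steps 10 → 8 → 7, so m(3) = 7.
Codeword c = [3, 2, 3, 5, 10, 7] ∈ F_13^6.


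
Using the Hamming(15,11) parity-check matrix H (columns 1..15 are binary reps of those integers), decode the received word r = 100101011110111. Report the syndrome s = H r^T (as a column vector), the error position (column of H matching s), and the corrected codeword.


s = (1, 1, 1, 1)^T, error position = 15, corrected codeword c = 100101011110110

Compute s = H r^T mod 2 one row at a time:
  s_1 = 1 + 1 + 1 + 1 + 0 + 1 + 1 + 1 = 7 ≡ 1 (mod 2).
  s_2 = 1 + 0 + 1 + 0 + 0 + 1 + 1 + 1 = 5 ≡ 1 (mod 2).
  s_3 = 0 + 0 + 1 + 0 + 1 + 1 + 1 + 1 = 5 ≡ 1 (mod 2).
  s_4 = 1 + 0 + 0 + 0 + 1 + 1 + 1 + 1 = 5 ≡ 1 (mod 2).
s = (1, 1, 1, 1)^T — this equals column 15 of H (binary 1111), so error is at position 15.
Correct: flip bit 15 of r = 100101011110111 to get c = 100101011110110.


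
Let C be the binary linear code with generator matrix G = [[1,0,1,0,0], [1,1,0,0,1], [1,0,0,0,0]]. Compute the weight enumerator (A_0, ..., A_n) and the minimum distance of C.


Weight distribution: A_0 = 1, A_1 = 2, A_2 = 2, A_3 = 2, A_4 = 1. Minimum distance d = 1.

Enumerate all 2^3 = 8 messages m ∈ F_2^3.
For each, compute codeword c = mG in F_2^5, then tally its weight.
  m = 000 → c = 00000, weight = 0.
  m = 100 → c = 10100, weight = 2.
  m = 010 → c = 11001, weight = 3.
  m = 110 → c = 01101, weight = 3.
  m = 001 → c = 10000, weight = 1.
  m = 101 → c = 00100, weight = 1.
  m = 011 → c = 01001, weight = 2.
  m = 111 → c = 11101, weight = 4.
Tally weights:
  weight 0: 1 codewords.
  weight 1: 2 codewords.
  weight 2: 2 codewords.
  weight 3: 2 codewords.
  weight 4: 1 codewords.
Minimum distance d = smallest w > 0 with A_w > 0 = 1.
Sanity: Σ A_w = 8 = 2^3 = 8 ✓.


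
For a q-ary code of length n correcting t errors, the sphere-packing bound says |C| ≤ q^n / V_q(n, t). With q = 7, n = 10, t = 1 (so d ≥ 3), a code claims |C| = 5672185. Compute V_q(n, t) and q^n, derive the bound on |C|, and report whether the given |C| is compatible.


V_q(n, t) = 61, q^n = 282475249, Hamming bound = 4630741, |C| = 5672185 > bound (violated).

Step 1: Compute V_q(n, t) = Σ_{j=0}^1 C(n, j) (q−1)^j.
  j = 0: C(10,0)·(6)^0 = 1·1 = 1.
  j = 1: C(10,1)·(6)^1 = 10·6 = 60.
  V_q(n, t) = 1 + 60 = 61.
Step 2: q^n = 7^10 = 282475249.
Step 3: Hamming bound ⌊q^n / V_q(n,t)⌋ = ⌊282475249/61⌋ = 4630741.
Step 4: Compare |C| = 5672185 to 4630741: violated.
The claimed |C| lies above the Hamming bound, so no 7-ary code of length 10 with d ≥ 3 can have 5672185 codewords.


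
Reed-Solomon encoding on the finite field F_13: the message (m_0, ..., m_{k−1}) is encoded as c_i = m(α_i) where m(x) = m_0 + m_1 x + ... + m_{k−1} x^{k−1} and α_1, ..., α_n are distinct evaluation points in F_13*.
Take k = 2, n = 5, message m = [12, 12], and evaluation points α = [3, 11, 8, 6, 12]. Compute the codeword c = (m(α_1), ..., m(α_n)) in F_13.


c = [9, 1, 4, 6, 0]

Message polynomial: m(x) = 12 + 12·x (mod 13).
For each evaluation point α_i, compute m(α_i) mod 13:
  α_1 = 3: Horner steps 12 → 9, so m(3) = 9.
  α_2 = 11: Horner steps 12 → 1, so m(11) = 1.
  α_3 = 8: Horner steps 12 → 4, so m(8) = 4.
  α_4 = 6: Horner steps 12 → 6, so m(6) = 6.
  α_5 = 12: Horner steps 12 → 0, so m(12) = 0.
Codeword c = [9, 1, 4, 6, 0] ∈ F_13^5.


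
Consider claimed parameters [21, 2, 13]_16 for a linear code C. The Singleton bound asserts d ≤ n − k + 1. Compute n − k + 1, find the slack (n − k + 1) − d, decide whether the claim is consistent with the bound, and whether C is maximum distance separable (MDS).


Singleton RHS = n − k + 1 = 20, slack = 7, bound satisfied, not MDS.

Singleton bound: d ≤ n − k + 1.
Here n = 21, k = 2, so n − k + 1 = 20.
Given d = 13, check d ≤ 20: YES.
Slack = (n − k + 1) − d = 7.
The code is NOT MDS (slack = 7 > 0).
Description: the claimed parameters are [21, 2, 13]_16; such a code would be non-MDS.


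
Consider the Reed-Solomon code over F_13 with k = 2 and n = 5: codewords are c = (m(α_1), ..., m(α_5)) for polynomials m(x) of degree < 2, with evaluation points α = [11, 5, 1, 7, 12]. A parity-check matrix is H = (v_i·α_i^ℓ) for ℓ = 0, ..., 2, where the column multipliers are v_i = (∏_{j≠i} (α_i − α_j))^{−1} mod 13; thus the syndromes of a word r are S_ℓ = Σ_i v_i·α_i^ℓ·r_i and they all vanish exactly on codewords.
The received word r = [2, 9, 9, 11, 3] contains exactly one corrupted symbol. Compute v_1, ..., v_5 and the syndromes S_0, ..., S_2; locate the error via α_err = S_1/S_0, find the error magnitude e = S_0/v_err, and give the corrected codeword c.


S = (4, 4, 4), error at position 3, error magnitude e = 4, c = [2, 9, 5, 11, 3].

Step 1: column multipliers v_i = (∏_{j≠i}(α_i − α_j))^{−1} mod 13.
  i = 1 (α = 11): (11−5)(11−1)(11−7)(11−12) = 6·10·4·(−1) = −240 ≡ 7, so v_1 = 7^{−1} = 2 (mod 13).
  i = 2 (α = 5): (5−11)(5−1)(5−7)(5−12) = (−6)·4·(−2)·(−7) = −336 ≡ 2, so v_2 = 2^{−1} = 7 (mod 13).
  i = 3 (α = 1): (1−11)(1−5)(1−7)(1−12) = (−10)·(−4)·(−6)·(−11) = 2640 ≡ 1, so v_3 = 1^{−1} = 1 (mod 13).
  i = 4 (α = 7): (7−11)(7−5)(7−1)(7−12) = (−4)·2·6·(−5) = 240 ≡ 6, so v_4 = 6^{−1} = 11 (mod 13).
  i = 5 (α = 12): (12−11)(12−5)(12−1)(12−7) = 1·7·11·5 = 385 ≡ 8, so v_5 = 8^{−1} = 5 (mod 13).
  v = [2, 7, 1, 11, 5].
Step 2: syndromes of r = [2, 9, 9, 11, 3] (all sums mod 13).
  S_0 = Σ v_i r_i = 2·2 + 7·9 + 1·9 + 11·11 + 5·3 = 212 ≡ 4.
  S_1 = Σ v_i α_i r_i = 2·11·2 + 7·5·9 + 1·1·9 + 11·7·11 + 5·12·3 = 1395 ≡ 4.
  α_i^2 mod 13 = [4, 12, 1, 10, 1].
  S_2 = Σ v_i α_i^2 r_i = 2·4·2 + 7·12·9 + 1·1·9 + 11·10·11 + 5·1·3 = 2006 ≡ 4.
  S = (4, 4, 4) ≠ 0, so r is not a codeword (an error is present).
Step 3: locate the error. For a single error e at position i, S_ℓ = v_i·e·α_i^ℓ, so α_err = S_1/S_0.
  S_0^{−1} = 4^{−1} = 10 (mod 13), so α_err = 4·10 = 40 ≡ 1 = α_3. Error position i = 3.
  Consistency check: S_2/S_1 = 4·10 = 40 ≡ 1 = α_err ✓ (single-error assumption holds).
Step 4: error magnitude e = S_0/v_3 = S_0·∏_{j≠3}(α_3 − α_j) = 4·1 = 4 ≡ 4 (mod 13).
Step 5: correct position 3: c_3 = r_3 − e = 9 − 4 ≡ 5 (mod 13). Hence c = [2, 9, 5, 11, 3].
  Check: interpolating c through the α_i gives m(x) = 4 + 1·x (degree < 2) with m(α_i) = c_i for every i, so c is indeed a codeword.


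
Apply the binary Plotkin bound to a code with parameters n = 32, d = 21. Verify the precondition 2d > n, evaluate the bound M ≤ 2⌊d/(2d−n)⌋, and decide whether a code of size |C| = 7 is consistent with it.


Plotkin bound M ≤ 4; given |C| = 7 > bound (violated).

Check applicability: 2d = 42, n = 32.
2d − n = 10 > 0, so Plotkin applies.
Compute d/(2d−n) = 21/10 ≈ 2.1000.
⌊d/(2d−n)⌋ = 2.
Plotkin bound: M ≤ 2·2 = 4.
Given |C| = 7, check: VIOLATED.
This |C| is above the Plotkin bound, so no binary code with n = 32, d = 21 and 7 codewords exists.


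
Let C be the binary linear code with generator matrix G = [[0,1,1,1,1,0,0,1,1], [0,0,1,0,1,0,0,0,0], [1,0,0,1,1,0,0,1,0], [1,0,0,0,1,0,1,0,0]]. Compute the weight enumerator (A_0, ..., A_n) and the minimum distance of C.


Weight distribution: A_0 = 1, A_2 = 1, A_3 = 4, A_4 = 5, A_5 = 2, A_6 = 1, A_7 = 2. Minimum distance d = 2.

Enumerate all 2^4 = 16 messages m ∈ F_2^4.
For each, compute codeword c = mG in F_2^9, then tally its weight.
  m = 0000 → c = 000000000, weight = 0.
  m = 1000 → c = 011110011, weight = 6.
  m = 0100 → c = 001010000, weight = 2.
  m = 1100 → c = 010100011, weight = 4.
  m = 0010 → c = 100110010, weight = 4.
  m = 1010 → c = 111000001, weight = 4.
  m = 0110 → c = 101100010, weight = 4.
  m = 1110 → c = 110010001, weight = 4.
  m = 0001 → c = 100010100, weight = 3.
  m = 1001 → c = 111100111, weight = 7.
  m = 0101 → c = 101000100, weight = 3.
  m = 1101 → c = 110110111, weight = 7.
  m = 0011 → c = 000100110, weight = 3.
  m = 1011 → c = 011010101, weight = 5.
  m = 0111 → c = 001110110, weight = 5.
  m = 1111 → c = 010000101, weight = 3.
Tally weights:
  weight 0: 1 codewords.
  weight 2: 1 codewords.
  weight 3: 4 codewords.
  weight 4: 5 codewords.
  weight 5: 2 codewords.
  weight 6: 1 codewords.
  weight 7: 2 codewords.
Minimum distance d = smallest w > 0 with A_w > 0 = 2.
Sanity: Σ A_w = 16 = 2^4 = 16 ✓.


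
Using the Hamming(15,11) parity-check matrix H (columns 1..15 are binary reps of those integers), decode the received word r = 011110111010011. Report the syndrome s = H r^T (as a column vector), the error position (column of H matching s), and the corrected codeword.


s = (1, 1, 0, 0)^T, error position = 12, corrected codeword c = 011110111011011

Compute s = H r^T mod 2 one row at a time:
  s_1 = 1 + 1 + 0 + 1 + 0 + 0 + 1 + 1 = 5 ≡ 1 (mod 2).
  s_2 = 1 + 1 + 0 + 1 + 0 + 0 + 1 + 1 = 5 ≡ 1 (mod 2).
  s_3 = 1 + 1 + 0 + 1 + 0 + 1 + 1 + 1 = 6 ≡ 0 (mod 2).
  s_4 = 0 + 1 + 1 + 1 + 1 + 1 + 0 + 1 = 6 ≡ 0 (mod 2).
s = (1, 1, 0, 0)^T — this equals column 12 of H (binary 1100), so error is at position 12.
Correct: flip bit 12 of r = 011110111010011 to get c = 011110111011011.


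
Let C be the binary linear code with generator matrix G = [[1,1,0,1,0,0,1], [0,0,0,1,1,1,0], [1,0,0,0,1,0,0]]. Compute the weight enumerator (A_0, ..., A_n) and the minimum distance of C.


Weight distribution: A_0 = 1, A_2 = 1, A_3 = 3, A_4 = 2, A_5 = 1. Minimum distance d = 2.

Enumerate all 2^3 = 8 messages m ∈ F_2^3.
For each, compute codeword c = mG in F_2^7, then tally its weight.
  m = 000 → c = 0000000, weight = 0.
  m = 100 → c = 1101001, weight = 4.
  m = 010 → c = 0001110, weight = 3.
  m = 110 → c = 1100111, weight = 5.
  m = 001 → c = 1000100, weight = 2.
  m = 101 → c = 0101101, weight = 4.
  m = 011 → c = 1001010, weight = 3.
  m = 111 → c = 0100011, weight = 3.
Tally weights:
  weight 0: 1 codewords.
  weight 2: 1 codewords.
  weight 3: 3 codewords.
  weight 4: 2 codewords.
  weight 5: 1 codewords.
Minimum distance d = smallest w > 0 with A_w > 0 = 2.
Sanity: Σ A_w = 8 = 2^3 = 8 ✓.


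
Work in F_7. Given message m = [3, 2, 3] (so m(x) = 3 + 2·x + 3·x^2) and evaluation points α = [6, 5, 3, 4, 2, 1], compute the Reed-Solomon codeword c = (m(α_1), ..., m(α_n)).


c = [4, 4, 1, 3, 5, 1]

Message polynomial: m(x) = 3 + 2·x + 3·x^2 (mod 7).
For each evaluation point α_i, compute m(α_i) mod 7:
  α_1 = 6: Horner steps 3 → 6 → 4, so m(6) = 4.
  α_2 = 5: Horner steps 3 → 3 → 4, so m(5) = 4.
  α_3 = 3: Horner steps 3 → 4 → 1, so m(3) = 1.
  α_4 = 4: Horner steps 3 → 0 → 3, so m(4) = 3.
  α_5 = 2: Horner steps 3 → 1 → 5, so m(2) = 5.
  α_6 = 1: Horner steps 3 → 5 → 1, so m(1) = 1.
Codeword c = [4, 4, 1, 3, 5, 1] ∈ F_7^6.


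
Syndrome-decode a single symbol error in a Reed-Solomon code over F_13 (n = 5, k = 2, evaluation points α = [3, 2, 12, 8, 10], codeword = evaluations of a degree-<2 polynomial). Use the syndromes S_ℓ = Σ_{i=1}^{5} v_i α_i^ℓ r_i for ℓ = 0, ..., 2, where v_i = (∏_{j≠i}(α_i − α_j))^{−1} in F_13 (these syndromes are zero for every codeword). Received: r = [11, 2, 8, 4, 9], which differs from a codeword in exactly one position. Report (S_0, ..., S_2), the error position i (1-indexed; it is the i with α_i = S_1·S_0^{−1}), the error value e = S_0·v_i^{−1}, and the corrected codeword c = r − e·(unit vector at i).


S = (4, 9, 4), error at position 3, error magnitude e = 7, c = [11, 2, 1, 4, 9].

Step 1: column multipliers v_i = (∏_{j≠i}(α_i − α_j))^{−1} mod 13.
  i = 1 (α = 3): (3−2)(3−12)(3−8)(3−10) = 1·(−9)·(−5)·(−7) = −315 ≡ 10, so v_1 = 10^{−1} = 4 (mod 13).
  i = 2 (α = 2): (2−3)(2−12)(2−8)(2−10) = (−1)·(−10)·(−6)·(−8) = 480 ≡ 12, so v_2 = 12^{−1} = 12 (mod 13).
  i = 3 (α = 12): (12−3)(12−2)(12−8)(12−10) = 9·10·4·2 = 720 ≡ 5, so v_3 = 5^{−1} = 8 (mod 13).
  i = 4 (α = 8): (8−3)(8−2)(8−12)(8−10) = 5·6·(−4)·(−2) = 240 ≡ 6, so v_4 = 6^{−1} = 11 (mod 13).
  i = 5 (α = 10): (10−3)(10−2)(10−12)(10−8) = 7·8·(−2)·2 = −224 ≡ 10, so v_5 = 10^{−1} = 4 (mod 13).
  v = [4, 12, 8, 11, 4].
Step 2: syndromes of r = [11, 2, 8, 4, 9] (all sums mod 13).
  S_0 = Σ v_i r_i = 4·11 + 12·2 + 8·8 + 11·4 + 4·9 = 212 ≡ 4.
  S_1 = Σ v_i α_i r_i = 4·3·11 + 12·2·2 + 8·12·8 + 11·8·4 + 4·10·9 = 1660 ≡ 9.
  α_i^2 mod 13 = [9, 4, 1, 12, 9].
  S_2 = Σ v_i α_i^2 r_i = 4·9·11 + 12·4·2 + 8·1·8 + 11·12·4 + 4·9·9 = 1408 ≡ 4.
  S = (4, 9, 4) ≠ 0, so r is not a codeword (an error is present).
Step 3: locate the error. For a single error e at position i, S_ℓ = v_i·e·α_i^ℓ, so α_err = S_1/S_0.
  S_0^{−1} = 4^{−1} = 10 (mod 13), so α_err = 9·10 = 90 ≡ 12 = α_3. Error position i = 3.
  Consistency check: S_2/S_1 = 4·3 = 12 ≡ 12 = α_err ✓ (single-error assumption holds).
Step 4: error magnitude e = S_0/v_3 = S_0·∏_{j≠3}(α_3 − α_j) = 4·5 = 20 ≡ 7 (mod 13).
Step 5: correct position 3: c_3 = r_3 − e = 8 − 7 ≡ 1 (mod 13). Hence c = [11, 2, 1, 4, 9].
  Check: interpolating c through the α_i gives m(x) = 10 + 9·x (degree < 2) with m(α_i) = c_i for every i, so c is indeed a codeword.


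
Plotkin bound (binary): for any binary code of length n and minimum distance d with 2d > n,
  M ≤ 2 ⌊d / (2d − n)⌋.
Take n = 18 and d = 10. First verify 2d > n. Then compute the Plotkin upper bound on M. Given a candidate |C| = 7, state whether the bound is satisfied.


Plotkin bound M ≤ 10; given |C| = 7 ≤ bound (satisfied).

Check applicability: 2d = 20, n = 18.
2d − n = 2 > 0, so Plotkin applies.
Compute d/(2d−n) = 10/2 ≈ 5.0000.
⌊d/(2d−n)⌋ = 5.
Plotkin bound: M ≤ 2·5 = 10.
Given |C| = 7, check: satisfied.
This |C| is below the Plotkin bound.


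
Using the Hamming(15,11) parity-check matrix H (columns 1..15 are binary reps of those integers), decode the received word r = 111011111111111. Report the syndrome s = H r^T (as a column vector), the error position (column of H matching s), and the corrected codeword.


s = (0, 1, 0, 0)^T, error position = 4, corrected codeword c = 111111111111111

Compute s = H r^T mod 2 one row at a time:
  s_1 = 1 + 1 + 1 + 1 + 1 + 1 + 1 + 1 = 8 ≡ 0 (mod 2).
  s_2 = 0 + 1 + 1 + 1 + 1 + 1 + 1 + 1 = 7 ≡ 1 (mod 2).
  s_3 = 1 + 1 + 1 + 1 + 1 + 1 + 1 + 1 = 8 ≡ 0 (mod 2).
  s_4 = 1 + 1 + 1 + 1 + 1 + 1 + 1 + 1 = 8 ≡ 0 (mod 2).
s = (0, 1, 0, 0)^T — this equals column 4 of H (binary 0100), so error is at position 4.
Correct: flip bit 4 of r = 111011111111111 to get c = 111111111111111.


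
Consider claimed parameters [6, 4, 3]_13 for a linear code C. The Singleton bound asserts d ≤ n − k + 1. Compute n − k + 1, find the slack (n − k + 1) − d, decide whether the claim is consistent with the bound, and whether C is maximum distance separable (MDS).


Singleton RHS = n − k + 1 = 3, slack = 0, bound satisfied, MDS.

Singleton bound: d ≤ n − k + 1.
Here n = 6, k = 4, so n − k + 1 = 3.
Given d = 3, check d ≤ 3: YES.
Slack = (n − k + 1) − d = 0.
The code is MDS (slack = 0).
Description: the claimed parameters are [6, 4, 3]_13; such a code would be MDS (meets Singleton bound).


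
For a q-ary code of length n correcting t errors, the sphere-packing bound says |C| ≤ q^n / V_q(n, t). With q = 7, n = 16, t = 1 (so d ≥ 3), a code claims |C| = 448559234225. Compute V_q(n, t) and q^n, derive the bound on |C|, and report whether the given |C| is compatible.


V_q(n, t) = 97, q^n = 33232930569601, Hamming bound = 342607531645, |C| = 448559234225 > bound (violated).

Step 1: Compute V_q(n, t) = Σ_{j=0}^1 C(n, j) (q−1)^j.
  j = 0: C(16,0)·(6)^0 = 1·1 = 1.
  j = 1: C(16,1)·(6)^1 = 16·6 = 96.
  V_q(n, t) = 1 + 96 = 97.
Step 2: q^n = 7^16 = 33232930569601.
Step 3: Hamming bound ⌊q^n / V_q(n,t)⌋ = ⌊33232930569601/97⌋ = 342607531645.
Step 4: Compare |C| = 448559234225 to 342607531645: violated.
The claimed |C| lies above the Hamming bound, so no 7-ary code of length 16 with d ≥ 3 can have 448559234225 codewords.


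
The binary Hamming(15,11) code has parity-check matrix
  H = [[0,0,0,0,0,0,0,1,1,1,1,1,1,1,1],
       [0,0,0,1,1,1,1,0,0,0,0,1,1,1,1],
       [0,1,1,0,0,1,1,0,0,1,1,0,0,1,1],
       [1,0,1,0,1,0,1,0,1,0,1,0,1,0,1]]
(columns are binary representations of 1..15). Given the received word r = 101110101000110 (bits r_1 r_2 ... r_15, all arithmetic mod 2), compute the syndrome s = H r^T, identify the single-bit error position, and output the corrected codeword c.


s = (1, 1, 1, 0)^T, error position = 14, corrected codeword c = 101110101000100

Compute s = H r^T mod 2 one row at a time:
  s_1 = 0 + 1 + 0 + 0 + 0 + 1 + 1 + 0 = 3 ≡ 1 (mod 2).
  s_2 = 1 + 1 + 0 + 1 + 0 + 1 + 1 + 0 = 5 ≡ 1 (mod 2).
  s_3 = 0 + 1 + 0 + 1 + 0 + 0 + 1 + 0 = 3 ≡ 1 (mod 2).
  s_4 = 1 + 1 + 1 + 1 + 1 + 0 + 1 + 0 = 6 ≡ 0 (mod 2).
s = (1, 1, 1, 0)^T — this equals column 14 of H (binary 1110), so error is at position 14.
Correct: flip bit 14 of r = 101110101000110 to get c = 101110101000100.


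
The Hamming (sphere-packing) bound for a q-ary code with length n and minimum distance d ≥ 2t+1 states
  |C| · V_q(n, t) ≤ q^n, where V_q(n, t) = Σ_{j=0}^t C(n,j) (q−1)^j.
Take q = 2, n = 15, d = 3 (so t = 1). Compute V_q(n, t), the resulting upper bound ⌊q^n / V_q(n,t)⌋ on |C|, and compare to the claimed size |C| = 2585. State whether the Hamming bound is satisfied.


V_q(n, t) = 16, q^n = 32768, Hamming bound = 2048, |C| = 2585 > bound (violated).

Step 1: Compute V_q(n, t) = Σ_{j=0}^1 C(n, j) (q−1)^j.
  j = 0: C(15,0)·(1)^0 = 1·1 = 1.
  j = 1: C(15,1)·(1)^1 = 15·1 = 15.
  V_q(n, t) = 1 + 15 = 16.
Step 2: q^n = 2^15 = 32768.
Step 3: Hamming bound ⌊q^n / V_q(n,t)⌋ = ⌊32768/16⌋ = 2048.
Step 4: Compare |C| = 2585 to 2048: violated.
The claimed |C| lies above the Hamming bound, so no 2-ary code of length 15 with d ≥ 3 can have 2585 codewords.


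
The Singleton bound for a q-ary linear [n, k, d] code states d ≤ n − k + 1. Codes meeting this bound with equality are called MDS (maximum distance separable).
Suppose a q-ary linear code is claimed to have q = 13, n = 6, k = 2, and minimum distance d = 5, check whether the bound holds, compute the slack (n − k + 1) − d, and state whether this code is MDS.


Singleton RHS = n − k + 1 = 5, slack = 0, bound satisfied, MDS.

Singleton bound: d ≤ n − k + 1.
Here n = 6, k = 2, so n − k + 1 = 5.
Given d = 5, check d ≤ 5: YES.
Slack = (n − k + 1) − d = 0.
The code is MDS (slack = 0).
Description: the claimed parameters are [6, 2, 5]_13; such a code would be MDS (meets Singleton bound).


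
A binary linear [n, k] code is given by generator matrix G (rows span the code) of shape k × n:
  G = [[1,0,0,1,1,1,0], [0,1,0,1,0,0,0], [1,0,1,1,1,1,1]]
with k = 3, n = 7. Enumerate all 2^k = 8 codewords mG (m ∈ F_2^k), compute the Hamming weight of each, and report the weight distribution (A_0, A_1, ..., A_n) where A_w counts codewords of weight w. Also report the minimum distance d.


Weight distribution: A_0 = 1, A_2 = 2, A_4 = 3, A_6 = 2. Minimum distance d = 2.

Enumerate all 2^3 = 8 messages m ∈ F_2^3.
For each, compute codeword c = mG in F_2^7, then tally its weight.
  m = 000 → c = 0000000, weight = 0.
  m = 100 → c = 1001110, weight = 4.
  m = 010 → c = 0101000, weight = 2.
  m = 110 → c = 1100110, weight = 4.
  m = 001 → c = 1011111, weight = 6.
  m = 101 → c = 0010001, weight = 2.
  m = 011 → c = 1110111, weight = 6.
  m = 111 → c = 0111001, weight = 4.
Tally weights:
  weight 0: 1 codewords.
  weight 2: 2 codewords.
  weight 4: 3 codewords.
  weight 6: 2 codewords.
Minimum distance d = smallest w > 0 with A_w > 0 = 2.
Sanity: Σ A_w = 8 = 2^3 = 8 ✓.


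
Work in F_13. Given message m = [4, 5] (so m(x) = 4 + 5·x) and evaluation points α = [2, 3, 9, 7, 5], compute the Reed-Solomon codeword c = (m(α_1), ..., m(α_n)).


c = [1, 6, 10, 0, 3]

Message polynomial: m(x) = 4 + 5·x (mod 13).
For each evaluation point α_i, compute m(α_i) mod 13:
  α_1 = 2: Horner steps 5 → 1, so m(2) = 1.
  α_2 = 3: Horner steps 5 → 6, so m(3) = 6.
  α_3 = 9: Horner steps 5 → 10, so m(9) = 10.
  α_4 = 7: Horner steps 5 → 0, so m(7) = 0.
  α_5 = 5: Horner steps 5 → 3, so m(5) = 3.
Codeword c = [1, 6, 10, 0, 3] ∈ F_13^5.


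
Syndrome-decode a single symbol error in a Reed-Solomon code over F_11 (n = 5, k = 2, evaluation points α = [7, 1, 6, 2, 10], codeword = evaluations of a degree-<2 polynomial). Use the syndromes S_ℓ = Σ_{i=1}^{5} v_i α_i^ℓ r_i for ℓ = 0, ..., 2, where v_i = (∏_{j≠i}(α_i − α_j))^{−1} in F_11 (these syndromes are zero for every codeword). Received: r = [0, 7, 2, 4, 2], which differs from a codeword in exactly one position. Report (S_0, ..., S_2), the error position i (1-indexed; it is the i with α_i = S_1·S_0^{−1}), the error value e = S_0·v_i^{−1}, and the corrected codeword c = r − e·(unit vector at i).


S = (7, 9, 10), error at position 3, error magnitude e = 10, c = [0, 7, 3, 4, 2].

Step 1: column multipliers v_i = (∏_{j≠i}(α_i − α_j))^{−1} mod 11.
  i = 1 (α = 7): (7−1)(7−6)(7−2)(7−10) = 6·1·5·(−3) = −90 ≡ 9, so v_1 = 9^{−1} = 5 (mod 11).
  i = 2 (α = 1): (1−7)(1−6)(1−2)(1−10) = (−6)·(−5)·(−1)·(−9) = 270 ≡ 6, so v_2 = 6^{−1} = 2 (mod 11).
  i = 3 (α = 6): (6−7)(6−1)(6−2)(6−10) = (−1)·5·4·(−4) = 80 ≡ 3, so v_3 = 3^{−1} = 4 (mod 11).
  i = 4 (α = 2): (2−7)(2−1)(2−6)(2−10) = (−5)·1·(−4)·(−8) = −160 ≡ 5, so v_4 = 5^{−1} = 9 (mod 11).
  i = 5 (α = 10): (10−7)(10−1)(10−6)(10−2) = 3·9·4·8 = 864 ≡ 6, so v_5 = 6^{−1} = 2 (mod 11).
  v = [5, 2, 4, 9, 2].
Step 2: syndromes of r = [0, 7, 2, 4, 2] (all sums mod 11).
  S_0 = Σ v_i r_i = 5·0 + 2·7 + 4·2 + 9·4 + 2·2 = 62 ≡ 7.
  S_1 = Σ v_i α_i r_i = 5·7·0 + 2·1·7 + 4·6·2 + 9·2·4 + 2·10·2 = 174 ≡ 9.
  α_i^2 mod 11 = [5, 1, 3, 4, 1].
  S_2 = Σ v_i α_i^2 r_i = 5·5·0 + 2·1·7 + 4·3·2 + 9·4·4 + 2·1·2 = 186 ≡ 10.
  S = (7, 9, 10) ≠ 0, so r is not a codeword (an error is present).
Step 3: locate the error. For a single error e at position i, S_ℓ = v_i·e·α_i^ℓ, so α_err = S_1/S_0.
  S_0^{−1} = 7^{−1} = 8 (mod 11), so α_err = 9·8 = 72 ≡ 6 = α_3. Error position i = 3.
  Consistency check: S_2/S_1 = 10·5 = 50 ≡ 6 = α_err ✓ (single-error assumption holds).
Step 4: error magnitude e = S_0/v_3 = S_0·∏_{j≠3}(α_3 − α_j) = 7·3 = 21 ≡ 10 (mod 11).
Step 5: correct position 3: c_3 = r_3 − e = 2 − 10 ≡ 3 (mod 11). Hence c = [0, 7, 3, 4, 2].
  Check: interpolating c through the α_i gives m(x) = 10 + 8·x (degree < 2) with m(α_i) = c_i for every i, so c is indeed a codeword.


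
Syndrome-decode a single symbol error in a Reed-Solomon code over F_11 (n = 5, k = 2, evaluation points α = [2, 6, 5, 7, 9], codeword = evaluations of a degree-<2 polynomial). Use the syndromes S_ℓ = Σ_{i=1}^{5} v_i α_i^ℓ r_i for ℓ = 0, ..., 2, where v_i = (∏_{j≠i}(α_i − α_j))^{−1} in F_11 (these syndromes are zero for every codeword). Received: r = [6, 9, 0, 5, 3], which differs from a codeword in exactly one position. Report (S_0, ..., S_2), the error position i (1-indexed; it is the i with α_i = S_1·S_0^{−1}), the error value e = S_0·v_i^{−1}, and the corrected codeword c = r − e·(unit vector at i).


S = (10, 4, 6), error at position 4, error magnitude e = 9, c = [6, 9, 0, 7, 3].

Step 1: column multipliers v_i = (∏_{j≠i}(α_i − α_j))^{−1} mod 11.
  i = 1 (α = 2): (2−6)(2−5)(2−7)(2−9) = (−4)·(−3)·(−5)·(−7) = 420 ≡ 2, so v_1 = 2^{−1} = 6 (mod 11).
  i = 2 (α = 6): (6−2)(6−5)(6−7)(6−9) = 4·1·(−1)·(−3) = 12 ≡ 1, so v_2 = 1^{−1} = 1 (mod 11).
  i = 3 (α = 5): (5−2)(5−6)(5−7)(5−9) = 3·(−1)·(−2)·(−4) = −24 ≡ 9, so v_3 = 9^{−1} = 5 (mod 11).
  i = 4 (α = 7): (7−2)(7−6)(7−5)(7−9) = 5·1·2·(−2) = −20 ≡ 2, so v_4 = 2^{−1} = 6 (mod 11).
  i = 5 (α = 9): (9−2)(9−6)(9−5)(9−7) = 7·3·4·2 = 168 ≡ 3, so v_5 = 3^{−1} = 4 (mod 11).
  v = [6, 1, 5, 6, 4].
Step 2: syndromes of r = [6, 9, 0, 5, 3] (all sums mod 11).
  S_0 = Σ v_i r_i = 6·6 + 1·9 + 5·0 + 6·5 + 4·3 = 87 ≡ 10.
  S_1 = Σ v_i α_i r_i = 6·2·6 + 1·6·9 + 5·5·0 + 6·7·5 + 4·9·3 = 444 ≡ 4.
  α_i^2 mod 11 = [4, 3, 3, 5, 4].
  S_2 = Σ v_i α_i^2 r_i = 6·4·6 + 1·3·9 + 5·3·0 + 6·5·5 + 4·4·3 = 369 ≡ 6.
  S = (10, 4, 6) ≠ 0, so r is not a codeword (an error is present).
Step 3: locate the error. For a single error e at position i, S_ℓ = v_i·e·α_i^ℓ, so α_err = S_1/S_0.
  S_0^{−1} = 10^{−1} = 10 (mod 11), so α_err = 4·10 = 40 ≡ 7 = α_4. Error position i = 4.
  Consistency check: S_2/S_1 = 6·3 = 18 ≡ 7 = α_err ✓ (single-error assumption holds).
Step 4: error magnitude e = S_0/v_4 = S_0·∏_{j≠4}(α_4 − α_j) = 10·2 = 20 ≡ 9 (mod 11).
Step 5: correct position 4: c_4 = r_4 − e = 5 − 9 ≡ 7 (mod 11). Hence c = [6, 9, 0, 7, 3].
  Check: interpolating c through the α_i gives m(x) = 10 + 9·x (degree < 2) with m(α_i) = c_i for every i, so c is indeed a codeword.


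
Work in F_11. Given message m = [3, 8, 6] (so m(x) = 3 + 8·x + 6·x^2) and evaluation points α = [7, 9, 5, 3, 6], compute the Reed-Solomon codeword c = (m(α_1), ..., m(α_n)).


c = [1, 0, 6, 4, 3]

Message polynomial: m(x) = 3 + 8·x + 6·x^2 (mod 11).
For each evaluation point α_i, compute m(α_i) mod 11:
  α_1 = 7: Horner steps 6 → 6 → 1, so m(7) = 1.
  α_2 = 9: Horner steps 6 → 7 → 0, so m(9) = 0.
  α_3 = 5: Horner steps 6 → 5 → 6, so m(5) = 6.
  α_4 = 3: Horner steps 6 → 4 → 4, so m(3) = 4.
  α_5 = 6: Horner steps 6 → 0 → 3, so m(6) = 3.
Codeword c = [1, 0, 6, 4, 3] ∈ F_11^5.


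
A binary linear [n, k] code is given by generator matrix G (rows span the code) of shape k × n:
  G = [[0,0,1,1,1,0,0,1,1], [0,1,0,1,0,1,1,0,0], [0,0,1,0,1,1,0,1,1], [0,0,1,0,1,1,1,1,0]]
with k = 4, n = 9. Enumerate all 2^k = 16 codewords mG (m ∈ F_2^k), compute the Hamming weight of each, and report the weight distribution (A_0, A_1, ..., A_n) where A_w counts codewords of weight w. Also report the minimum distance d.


Weight distribution: A_0 = 1, A_2 = 4, A_4 = 3, A_5 = 6, A_7 = 2. Minimum distance d = 2.

Enumerate all 2^4 = 16 messages m ∈ F_2^4.
For each, compute codeword c = mG in F_2^9, then tally its weight.
  m = 0000 → c = 000000000, weight = 0.
  m = 1000 → c = 001110011, weight = 5.
  m = 0100 → c = 010101100, weight = 4.
  m = 1100 → c = 011011111, weight = 7.
  m = 0010 → c = 001011011, weight = 5.
  m = 1010 → c = 000101000, weight = 2.
  m = 0110 → c = 011110111, weight = 7.
  m = 1110 → c = 010000100, weight = 2.
  m = 0001 → c = 001011110, weight = 5.
  m = 1001 → c = 000101101, weight = 4.
  m = 0101 → c = 011110010, weight = 5.
  m = 1101 → c = 010000001, weight = 2.
  m = 0011 → c = 000000101, weight = 2.
  m = 1011 → c = 001110110, weight = 5.
  m = 0111 → c = 010101001, weight = 4.
  m = 1111 → c = 011011010, weight = 5.
Tally weights:
  weight 0: 1 codewords.
  weight 2: 4 codewords.
  weight 4: 3 codewords.
  weight 5: 6 codewords.
  weight 7: 2 codewords.
Minimum distance d = smallest w > 0 with A_w > 0 = 2.
Sanity: Σ A_w = 16 = 2^4 = 16 ✓.
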